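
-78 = -78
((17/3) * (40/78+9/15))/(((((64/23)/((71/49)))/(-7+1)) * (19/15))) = -860591/55328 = -15.55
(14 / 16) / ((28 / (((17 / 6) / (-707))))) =-17 / 135744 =-0.00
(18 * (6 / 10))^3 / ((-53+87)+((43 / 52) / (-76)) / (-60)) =7467572736 / 201553075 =37.05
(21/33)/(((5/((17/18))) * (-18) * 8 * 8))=-119/1140480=-0.00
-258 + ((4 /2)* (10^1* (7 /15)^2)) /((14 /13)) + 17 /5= -2255 /9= -250.56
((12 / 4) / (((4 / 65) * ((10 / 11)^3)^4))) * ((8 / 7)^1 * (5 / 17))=122398706692119 / 2380000000000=51.43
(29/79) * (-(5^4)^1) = -229.43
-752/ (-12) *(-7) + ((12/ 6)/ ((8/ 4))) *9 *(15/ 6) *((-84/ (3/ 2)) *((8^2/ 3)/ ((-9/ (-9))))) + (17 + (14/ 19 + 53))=-1553132/ 57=-27247.93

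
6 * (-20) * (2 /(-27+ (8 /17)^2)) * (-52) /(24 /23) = -3456440 /7739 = -446.63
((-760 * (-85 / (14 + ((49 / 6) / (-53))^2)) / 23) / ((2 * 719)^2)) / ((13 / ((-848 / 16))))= -86557087800 / 219203334975443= -0.00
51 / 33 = 17 / 11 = 1.55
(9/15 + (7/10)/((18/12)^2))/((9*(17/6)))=0.04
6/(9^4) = 2/2187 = 0.00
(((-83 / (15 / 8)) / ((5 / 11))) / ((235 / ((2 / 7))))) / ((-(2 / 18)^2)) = 394416 / 41125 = 9.59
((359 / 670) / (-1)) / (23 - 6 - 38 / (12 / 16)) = 1077 / 67670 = 0.02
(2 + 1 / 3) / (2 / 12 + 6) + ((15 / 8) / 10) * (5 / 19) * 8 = 1087 / 1406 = 0.77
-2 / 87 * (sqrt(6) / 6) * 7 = -7 * sqrt(6) / 261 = -0.07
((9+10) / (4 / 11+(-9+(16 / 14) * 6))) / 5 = -1463 / 685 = -2.14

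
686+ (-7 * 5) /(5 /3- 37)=72821 /106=686.99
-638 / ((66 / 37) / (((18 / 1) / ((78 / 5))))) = -412.69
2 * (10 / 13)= 20 / 13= 1.54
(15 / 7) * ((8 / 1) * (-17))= -2040 / 7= -291.43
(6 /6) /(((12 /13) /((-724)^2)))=1703572 /3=567857.33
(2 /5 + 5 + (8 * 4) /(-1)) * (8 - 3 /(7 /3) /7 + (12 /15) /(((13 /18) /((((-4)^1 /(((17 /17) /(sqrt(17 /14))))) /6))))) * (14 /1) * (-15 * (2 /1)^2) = 174648 - 76608 * sqrt(238) /65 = 156465.68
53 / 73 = 0.73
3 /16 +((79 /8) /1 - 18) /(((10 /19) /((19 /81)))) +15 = 7495 /648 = 11.57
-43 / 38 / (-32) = 43 / 1216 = 0.04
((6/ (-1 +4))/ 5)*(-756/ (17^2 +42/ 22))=-2079/ 2000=-1.04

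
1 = 1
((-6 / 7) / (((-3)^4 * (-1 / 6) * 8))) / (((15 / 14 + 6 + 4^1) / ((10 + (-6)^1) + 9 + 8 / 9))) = 25 / 2511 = 0.01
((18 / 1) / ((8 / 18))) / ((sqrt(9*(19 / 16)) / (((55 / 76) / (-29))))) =-1485*sqrt(19) / 20938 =-0.31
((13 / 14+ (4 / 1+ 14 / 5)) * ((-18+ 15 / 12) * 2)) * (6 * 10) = -108741 / 7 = -15534.43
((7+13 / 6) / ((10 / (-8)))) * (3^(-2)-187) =37004 / 27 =1370.52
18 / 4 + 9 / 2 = 9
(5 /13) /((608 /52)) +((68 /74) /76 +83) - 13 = 70.04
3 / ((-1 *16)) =-3 / 16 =-0.19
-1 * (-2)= 2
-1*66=-66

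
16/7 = 2.29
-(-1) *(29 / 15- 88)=-1291 / 15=-86.07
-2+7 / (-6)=-19 / 6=-3.17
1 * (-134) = -134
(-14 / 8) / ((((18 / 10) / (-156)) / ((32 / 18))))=7280 / 27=269.63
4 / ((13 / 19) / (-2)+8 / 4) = 152 / 63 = 2.41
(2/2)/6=1/6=0.17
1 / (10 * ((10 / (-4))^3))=-4 / 625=-0.01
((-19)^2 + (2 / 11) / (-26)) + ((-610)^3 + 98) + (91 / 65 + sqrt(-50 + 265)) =-162291085819 / 715 + sqrt(215) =-226980524.94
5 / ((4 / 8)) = 10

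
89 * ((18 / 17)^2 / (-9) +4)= 99680 / 289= 344.91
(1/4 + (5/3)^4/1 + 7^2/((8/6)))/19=2.35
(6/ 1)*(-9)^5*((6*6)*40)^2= -734664038400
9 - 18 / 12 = 15 / 2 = 7.50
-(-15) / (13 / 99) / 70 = 297 / 182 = 1.63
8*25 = 200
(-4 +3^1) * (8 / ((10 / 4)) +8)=-56 / 5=-11.20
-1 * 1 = -1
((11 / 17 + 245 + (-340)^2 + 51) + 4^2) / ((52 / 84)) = 41380815 / 221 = 187243.51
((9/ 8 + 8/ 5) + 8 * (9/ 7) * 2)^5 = 11809646353408768843/ 1721036800000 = 6861937.15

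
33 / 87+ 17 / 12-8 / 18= 1411 / 1044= 1.35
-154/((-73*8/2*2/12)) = 231/73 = 3.16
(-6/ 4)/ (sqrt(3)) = -sqrt(3)/ 2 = -0.87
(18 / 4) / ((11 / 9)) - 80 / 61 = 3181 / 1342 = 2.37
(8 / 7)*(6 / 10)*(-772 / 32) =-579 / 35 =-16.54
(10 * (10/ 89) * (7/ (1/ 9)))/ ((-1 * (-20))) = 315/ 89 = 3.54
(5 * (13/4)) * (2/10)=13/4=3.25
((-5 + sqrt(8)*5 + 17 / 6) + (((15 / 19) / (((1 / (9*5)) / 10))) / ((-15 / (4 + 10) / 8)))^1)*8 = -1210588 / 57 + 80*sqrt(2) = -21125.25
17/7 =2.43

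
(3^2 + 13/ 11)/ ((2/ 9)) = 504/ 11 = 45.82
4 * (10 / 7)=40 / 7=5.71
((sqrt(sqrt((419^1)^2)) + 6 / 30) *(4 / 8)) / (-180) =-sqrt(419) / 360- 1 / 1800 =-0.06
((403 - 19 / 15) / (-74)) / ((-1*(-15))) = -3013 / 8325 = -0.36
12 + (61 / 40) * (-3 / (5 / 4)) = 8.34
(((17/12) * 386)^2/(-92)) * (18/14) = -10764961/2576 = -4178.94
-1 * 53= -53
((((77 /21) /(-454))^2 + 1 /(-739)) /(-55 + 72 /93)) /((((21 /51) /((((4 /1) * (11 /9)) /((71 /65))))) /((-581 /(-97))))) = 55219595234375 /35709105226444317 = 0.00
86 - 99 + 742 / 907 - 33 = -40980 / 907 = -45.18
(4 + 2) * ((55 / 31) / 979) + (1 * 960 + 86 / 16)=21307997 / 22072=965.39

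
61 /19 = 3.21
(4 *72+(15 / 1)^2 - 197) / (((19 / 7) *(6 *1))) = 1106 / 57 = 19.40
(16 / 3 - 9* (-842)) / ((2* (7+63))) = 54.17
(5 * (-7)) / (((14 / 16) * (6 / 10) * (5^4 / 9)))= -24 / 25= -0.96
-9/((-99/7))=7/11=0.64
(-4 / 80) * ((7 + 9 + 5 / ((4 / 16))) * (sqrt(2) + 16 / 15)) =-9 * sqrt(2) / 5 - 48 / 25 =-4.47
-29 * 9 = -261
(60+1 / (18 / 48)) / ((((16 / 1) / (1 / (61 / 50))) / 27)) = 10575 / 122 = 86.68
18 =18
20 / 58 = 10 / 29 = 0.34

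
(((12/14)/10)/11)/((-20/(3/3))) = -3/7700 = -0.00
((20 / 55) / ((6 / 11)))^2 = 4 / 9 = 0.44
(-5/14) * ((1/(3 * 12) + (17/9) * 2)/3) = -685/1512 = -0.45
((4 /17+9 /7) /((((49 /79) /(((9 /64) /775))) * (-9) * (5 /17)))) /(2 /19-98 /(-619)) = -168170539 /263698400000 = -0.00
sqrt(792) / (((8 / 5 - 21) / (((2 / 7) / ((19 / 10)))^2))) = -12000 * sqrt(22) / 1715833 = -0.03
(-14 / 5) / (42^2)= -1 / 630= -0.00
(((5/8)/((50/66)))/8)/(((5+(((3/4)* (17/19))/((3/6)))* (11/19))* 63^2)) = 3971/882917280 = 0.00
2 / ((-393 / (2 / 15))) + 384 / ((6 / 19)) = 7168316 / 5895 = 1216.00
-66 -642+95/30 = -4229/6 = -704.83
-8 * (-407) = 3256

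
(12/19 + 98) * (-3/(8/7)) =-19677/76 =-258.91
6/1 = 6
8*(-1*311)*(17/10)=-4229.60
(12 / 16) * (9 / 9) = 3 / 4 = 0.75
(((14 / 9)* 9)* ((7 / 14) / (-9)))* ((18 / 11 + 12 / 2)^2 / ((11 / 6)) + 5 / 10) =-602021 / 23958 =-25.13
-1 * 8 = -8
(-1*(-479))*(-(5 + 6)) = -5269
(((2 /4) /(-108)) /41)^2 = 1 /78428736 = 0.00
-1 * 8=-8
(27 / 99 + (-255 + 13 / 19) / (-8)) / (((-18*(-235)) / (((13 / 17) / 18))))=0.00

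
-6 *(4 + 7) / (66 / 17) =-17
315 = 315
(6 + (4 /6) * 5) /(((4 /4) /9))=84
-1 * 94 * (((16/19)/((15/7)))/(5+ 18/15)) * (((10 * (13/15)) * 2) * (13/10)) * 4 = -14233856/26505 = -537.03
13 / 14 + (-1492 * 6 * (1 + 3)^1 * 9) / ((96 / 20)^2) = -97906 / 7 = -13986.57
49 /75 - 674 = -50501 /75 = -673.35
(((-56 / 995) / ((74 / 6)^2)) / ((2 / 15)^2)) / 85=-0.00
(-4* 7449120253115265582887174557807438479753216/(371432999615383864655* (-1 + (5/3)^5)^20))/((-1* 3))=4881679697272184094471374841494470000109108710679301203054841965507228900598573170688/553554138346799272953996181010516528781474650035152313562648658782522964579638248655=8.82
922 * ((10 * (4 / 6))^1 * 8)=147520 / 3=49173.33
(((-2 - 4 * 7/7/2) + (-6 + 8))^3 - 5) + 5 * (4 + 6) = 37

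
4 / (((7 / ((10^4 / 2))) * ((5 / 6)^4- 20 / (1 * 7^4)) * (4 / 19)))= 8446032000 / 294941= 28636.34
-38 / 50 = -19 / 25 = -0.76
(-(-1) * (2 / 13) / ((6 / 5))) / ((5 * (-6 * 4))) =-1 / 936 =-0.00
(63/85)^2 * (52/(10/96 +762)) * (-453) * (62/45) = -30915271296/1321488625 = -23.39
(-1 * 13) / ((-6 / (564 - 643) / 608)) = -312208 / 3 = -104069.33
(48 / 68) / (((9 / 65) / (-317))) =-82420 / 51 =-1616.08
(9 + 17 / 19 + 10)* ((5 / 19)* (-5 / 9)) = -1050 / 361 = -2.91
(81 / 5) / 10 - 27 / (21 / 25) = -10683 / 350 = -30.52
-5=-5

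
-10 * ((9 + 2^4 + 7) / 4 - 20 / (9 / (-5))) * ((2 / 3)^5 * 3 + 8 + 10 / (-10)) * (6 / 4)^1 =-515140 / 243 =-2119.92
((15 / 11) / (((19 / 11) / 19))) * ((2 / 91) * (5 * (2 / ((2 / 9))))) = 1350 / 91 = 14.84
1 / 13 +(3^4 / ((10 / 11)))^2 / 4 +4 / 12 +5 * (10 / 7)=217554313 / 109200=1992.26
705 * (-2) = -1410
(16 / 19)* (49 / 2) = 392 / 19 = 20.63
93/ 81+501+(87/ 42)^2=506.44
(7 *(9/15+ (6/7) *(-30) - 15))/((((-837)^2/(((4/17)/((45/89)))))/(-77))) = 1425424/99247275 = 0.01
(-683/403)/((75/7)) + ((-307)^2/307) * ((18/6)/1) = 27832444/30225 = 920.84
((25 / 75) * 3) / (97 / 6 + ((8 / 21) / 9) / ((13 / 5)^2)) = 63882 / 1033159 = 0.06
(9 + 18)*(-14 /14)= -27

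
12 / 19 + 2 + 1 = 69 / 19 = 3.63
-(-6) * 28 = 168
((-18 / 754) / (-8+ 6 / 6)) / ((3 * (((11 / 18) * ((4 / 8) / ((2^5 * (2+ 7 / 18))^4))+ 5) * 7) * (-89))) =-2688654508032 / 7367348031003825683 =-0.00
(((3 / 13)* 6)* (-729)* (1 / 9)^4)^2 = 0.02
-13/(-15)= 13/15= 0.87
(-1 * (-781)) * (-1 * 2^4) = -12496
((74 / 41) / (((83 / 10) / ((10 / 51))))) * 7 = 51800 / 173553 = 0.30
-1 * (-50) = 50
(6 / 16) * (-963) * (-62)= 22389.75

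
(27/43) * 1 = 27/43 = 0.63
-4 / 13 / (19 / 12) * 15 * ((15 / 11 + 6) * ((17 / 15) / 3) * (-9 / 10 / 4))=24786 / 13585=1.82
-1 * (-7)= 7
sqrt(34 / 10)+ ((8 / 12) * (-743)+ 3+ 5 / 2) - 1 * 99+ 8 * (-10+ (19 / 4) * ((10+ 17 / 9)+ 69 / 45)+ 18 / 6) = -132.94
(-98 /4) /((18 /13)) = -637 /36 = -17.69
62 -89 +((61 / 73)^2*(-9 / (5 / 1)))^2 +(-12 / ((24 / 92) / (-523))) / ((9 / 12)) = 68266346299138 / 2129868075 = 32051.91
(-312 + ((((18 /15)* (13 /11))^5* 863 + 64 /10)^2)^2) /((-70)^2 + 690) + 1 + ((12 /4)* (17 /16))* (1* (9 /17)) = 309934187921960315960858459302011028499081404298713 /2869165398920448647639152526855468750000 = 108022419355.32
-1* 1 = -1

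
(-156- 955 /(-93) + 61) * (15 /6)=-19700 /93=-211.83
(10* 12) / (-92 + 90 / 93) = -1860 / 1411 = -1.32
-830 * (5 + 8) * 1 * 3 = -32370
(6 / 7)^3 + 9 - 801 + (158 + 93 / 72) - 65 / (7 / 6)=-5661911 / 8232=-687.79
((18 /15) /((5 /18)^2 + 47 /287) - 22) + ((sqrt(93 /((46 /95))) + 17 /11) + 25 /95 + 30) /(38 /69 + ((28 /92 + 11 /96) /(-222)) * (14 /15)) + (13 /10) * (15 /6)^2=432 * sqrt(406410) /10909 + 100213569217299 /2043136573720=74.29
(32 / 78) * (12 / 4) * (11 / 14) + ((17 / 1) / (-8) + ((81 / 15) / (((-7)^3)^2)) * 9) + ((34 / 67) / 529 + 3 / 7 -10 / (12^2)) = -7781219331413 / 9757410406380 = -0.80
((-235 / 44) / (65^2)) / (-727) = 47 / 27029860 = 0.00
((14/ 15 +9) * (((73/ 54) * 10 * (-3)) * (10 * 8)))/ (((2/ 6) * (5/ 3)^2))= -174032/ 5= -34806.40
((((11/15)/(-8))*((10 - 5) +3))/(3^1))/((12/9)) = -11/60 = -0.18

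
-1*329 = -329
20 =20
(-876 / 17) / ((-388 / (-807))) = -176733 / 1649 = -107.18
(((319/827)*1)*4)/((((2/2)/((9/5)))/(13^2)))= 1940796/4135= 469.36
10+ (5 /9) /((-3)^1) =265 /27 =9.81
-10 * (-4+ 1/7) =270/7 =38.57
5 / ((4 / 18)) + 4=53 / 2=26.50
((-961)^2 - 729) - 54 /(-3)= 922810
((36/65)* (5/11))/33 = 12/1573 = 0.01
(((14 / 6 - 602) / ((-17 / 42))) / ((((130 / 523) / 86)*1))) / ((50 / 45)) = 2548835793 / 5525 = 461327.75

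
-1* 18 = -18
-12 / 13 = -0.92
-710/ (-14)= 355/ 7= 50.71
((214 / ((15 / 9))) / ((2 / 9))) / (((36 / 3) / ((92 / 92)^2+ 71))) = 17334 / 5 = 3466.80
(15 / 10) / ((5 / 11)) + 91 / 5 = 43 / 2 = 21.50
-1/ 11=-0.09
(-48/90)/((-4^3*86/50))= 5/1032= 0.00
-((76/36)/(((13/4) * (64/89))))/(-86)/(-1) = -1691/160992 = -0.01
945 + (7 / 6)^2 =34069 / 36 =946.36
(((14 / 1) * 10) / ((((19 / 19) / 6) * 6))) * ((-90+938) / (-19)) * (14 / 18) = -831040 / 171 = -4859.88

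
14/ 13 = 1.08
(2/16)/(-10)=-1/80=-0.01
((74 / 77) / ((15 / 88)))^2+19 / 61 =21587779 / 672525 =32.10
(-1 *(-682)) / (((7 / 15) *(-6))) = -1705 / 7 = -243.57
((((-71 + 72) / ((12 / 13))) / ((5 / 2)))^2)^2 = 28561 / 810000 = 0.04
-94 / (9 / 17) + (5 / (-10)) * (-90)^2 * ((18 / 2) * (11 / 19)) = -21280.19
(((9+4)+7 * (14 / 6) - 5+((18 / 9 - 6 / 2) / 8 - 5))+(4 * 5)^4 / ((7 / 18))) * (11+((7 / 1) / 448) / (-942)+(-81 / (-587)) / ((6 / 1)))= 4535381.35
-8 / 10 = -4 / 5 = -0.80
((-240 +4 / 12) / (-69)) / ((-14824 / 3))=-719 / 1022856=-0.00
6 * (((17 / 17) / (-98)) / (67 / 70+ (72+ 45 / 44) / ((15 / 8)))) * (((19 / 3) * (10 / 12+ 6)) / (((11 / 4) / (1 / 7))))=-3116 / 903315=-0.00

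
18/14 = 9/7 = 1.29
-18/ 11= -1.64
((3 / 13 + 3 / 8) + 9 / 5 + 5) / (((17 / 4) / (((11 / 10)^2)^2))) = 56382491 / 22100000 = 2.55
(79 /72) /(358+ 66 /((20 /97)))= 395 /244116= 0.00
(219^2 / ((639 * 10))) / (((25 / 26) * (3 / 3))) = 69277 / 8875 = 7.81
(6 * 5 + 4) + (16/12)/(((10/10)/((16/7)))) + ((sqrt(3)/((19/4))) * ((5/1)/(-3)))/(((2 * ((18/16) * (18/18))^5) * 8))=778/21 - 40960 * sqrt(3)/3365793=37.03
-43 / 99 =-0.43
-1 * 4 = -4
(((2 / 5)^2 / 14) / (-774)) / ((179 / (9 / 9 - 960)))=0.00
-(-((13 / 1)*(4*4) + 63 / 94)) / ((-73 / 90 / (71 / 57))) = -20889975 / 65189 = -320.45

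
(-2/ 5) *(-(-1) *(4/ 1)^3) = -128/ 5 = -25.60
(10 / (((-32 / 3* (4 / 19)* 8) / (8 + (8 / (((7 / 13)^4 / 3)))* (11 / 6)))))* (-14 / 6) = 30302435 / 43904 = 690.20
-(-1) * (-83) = -83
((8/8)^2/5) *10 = 2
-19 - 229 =-248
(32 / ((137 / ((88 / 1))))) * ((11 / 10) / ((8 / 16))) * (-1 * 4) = -123904 / 685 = -180.88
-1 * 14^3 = -2744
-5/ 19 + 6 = 109/ 19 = 5.74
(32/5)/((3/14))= 448/15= 29.87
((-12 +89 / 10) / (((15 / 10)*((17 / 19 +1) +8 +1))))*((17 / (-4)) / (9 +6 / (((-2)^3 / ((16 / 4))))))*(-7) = -70091 / 74520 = -0.94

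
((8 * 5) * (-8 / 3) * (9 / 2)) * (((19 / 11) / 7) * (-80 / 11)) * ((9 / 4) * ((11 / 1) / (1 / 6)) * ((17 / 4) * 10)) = 5436467.53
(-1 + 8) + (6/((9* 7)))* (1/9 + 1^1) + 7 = 2666/189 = 14.11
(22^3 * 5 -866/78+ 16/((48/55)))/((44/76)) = 13152066/143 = 91972.49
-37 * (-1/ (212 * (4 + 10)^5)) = 37/ 114018688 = 0.00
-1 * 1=-1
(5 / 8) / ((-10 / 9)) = -9 / 16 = -0.56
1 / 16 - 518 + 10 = -8127 / 16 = -507.94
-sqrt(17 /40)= -sqrt(170) /20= -0.65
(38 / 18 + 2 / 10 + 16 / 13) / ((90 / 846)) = 97384 / 2925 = 33.29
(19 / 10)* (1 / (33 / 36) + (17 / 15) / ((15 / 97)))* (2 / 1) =395941 / 12375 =32.00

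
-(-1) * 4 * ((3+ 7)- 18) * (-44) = 1408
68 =68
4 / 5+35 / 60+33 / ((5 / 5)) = 2063 / 60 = 34.38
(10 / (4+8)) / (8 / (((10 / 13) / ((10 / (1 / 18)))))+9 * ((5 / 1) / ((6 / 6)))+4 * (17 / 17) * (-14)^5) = -0.00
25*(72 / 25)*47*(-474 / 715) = -2243.38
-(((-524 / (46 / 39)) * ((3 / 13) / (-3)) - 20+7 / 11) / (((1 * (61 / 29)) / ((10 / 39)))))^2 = -131196084100 / 40251995641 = -3.26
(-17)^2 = 289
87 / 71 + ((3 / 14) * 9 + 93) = 95577 / 994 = 96.15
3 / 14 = 0.21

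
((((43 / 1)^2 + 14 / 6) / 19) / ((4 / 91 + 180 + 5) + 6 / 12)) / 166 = 505414 / 159761139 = 0.00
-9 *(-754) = 6786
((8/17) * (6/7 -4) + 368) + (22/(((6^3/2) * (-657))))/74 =114508223843/312419268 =366.52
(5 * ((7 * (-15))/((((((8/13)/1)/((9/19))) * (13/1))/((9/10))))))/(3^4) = -105/304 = -0.35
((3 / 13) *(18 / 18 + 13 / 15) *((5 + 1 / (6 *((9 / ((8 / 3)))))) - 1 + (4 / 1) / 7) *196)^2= 168769785856 / 1108809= 152208.17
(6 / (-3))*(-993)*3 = 5958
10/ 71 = 0.14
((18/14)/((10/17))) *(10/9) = 17/7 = 2.43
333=333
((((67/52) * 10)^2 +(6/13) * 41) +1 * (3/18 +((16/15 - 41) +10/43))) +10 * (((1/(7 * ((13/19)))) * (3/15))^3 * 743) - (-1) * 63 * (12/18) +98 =2779673707969/9721065900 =285.94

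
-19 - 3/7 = -136/7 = -19.43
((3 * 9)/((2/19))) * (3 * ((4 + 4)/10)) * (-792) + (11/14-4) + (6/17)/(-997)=-578453929881/1186430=-487558.41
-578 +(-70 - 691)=-1339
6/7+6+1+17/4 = 339/28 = 12.11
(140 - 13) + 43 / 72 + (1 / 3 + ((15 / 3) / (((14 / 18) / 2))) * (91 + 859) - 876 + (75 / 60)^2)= 11559521 / 1008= 11467.78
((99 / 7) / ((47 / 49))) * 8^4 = 2838528 / 47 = 60394.21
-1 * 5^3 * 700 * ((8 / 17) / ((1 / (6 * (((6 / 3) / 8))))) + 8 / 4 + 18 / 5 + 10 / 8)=-11239375 / 17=-661139.71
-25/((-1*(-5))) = -5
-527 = -527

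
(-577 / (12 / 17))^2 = 96216481 / 144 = 668170.01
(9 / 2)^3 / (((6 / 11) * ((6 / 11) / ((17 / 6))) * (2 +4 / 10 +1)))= 16335 / 64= 255.23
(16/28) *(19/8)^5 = 2476099/57344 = 43.18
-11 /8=-1.38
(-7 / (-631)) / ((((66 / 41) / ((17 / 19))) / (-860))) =-5.30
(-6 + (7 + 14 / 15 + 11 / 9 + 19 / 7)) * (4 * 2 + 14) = 40678 / 315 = 129.14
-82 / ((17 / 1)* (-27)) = 82 / 459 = 0.18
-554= -554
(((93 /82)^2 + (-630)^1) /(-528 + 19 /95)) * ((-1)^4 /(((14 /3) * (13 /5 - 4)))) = -0.18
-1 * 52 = -52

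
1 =1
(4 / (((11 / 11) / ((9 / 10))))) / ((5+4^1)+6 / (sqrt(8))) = 36 / 85 - 6*sqrt(2) / 85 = 0.32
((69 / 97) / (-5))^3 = -328509 / 114084125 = -0.00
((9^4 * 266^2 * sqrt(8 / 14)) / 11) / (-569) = -132637176 * sqrt(7) / 6259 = -56067.26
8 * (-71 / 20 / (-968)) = 71 / 2420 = 0.03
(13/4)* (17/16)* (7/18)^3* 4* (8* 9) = 58.49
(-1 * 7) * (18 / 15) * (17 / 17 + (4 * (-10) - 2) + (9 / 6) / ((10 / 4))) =8484 / 25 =339.36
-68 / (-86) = 34 / 43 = 0.79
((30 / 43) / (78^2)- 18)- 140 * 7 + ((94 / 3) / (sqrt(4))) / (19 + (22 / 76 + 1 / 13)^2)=-203023222757467 / 203597140890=-997.18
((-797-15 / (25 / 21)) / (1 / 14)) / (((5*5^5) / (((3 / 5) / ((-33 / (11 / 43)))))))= 56672 / 16796875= 0.00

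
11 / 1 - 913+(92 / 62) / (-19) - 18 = -541926 / 589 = -920.08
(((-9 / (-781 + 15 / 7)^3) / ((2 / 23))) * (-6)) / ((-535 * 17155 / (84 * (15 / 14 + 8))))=81154143 / 743673061783359200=0.00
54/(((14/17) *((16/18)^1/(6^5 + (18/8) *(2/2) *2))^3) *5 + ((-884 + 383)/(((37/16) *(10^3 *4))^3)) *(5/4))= -228086648034490744542225000000/3316236488302165219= -68778764373.12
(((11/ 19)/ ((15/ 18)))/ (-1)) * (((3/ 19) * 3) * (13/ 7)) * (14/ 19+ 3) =-548262/ 240065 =-2.28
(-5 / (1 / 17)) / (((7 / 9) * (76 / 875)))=-95625 / 76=-1258.22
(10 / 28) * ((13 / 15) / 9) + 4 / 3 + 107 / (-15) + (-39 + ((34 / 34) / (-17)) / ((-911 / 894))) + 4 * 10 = -137801749 / 29270430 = -4.71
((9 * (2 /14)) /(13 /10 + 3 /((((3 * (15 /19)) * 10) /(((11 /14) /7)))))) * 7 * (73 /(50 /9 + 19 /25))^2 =728407687500 /796116671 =914.95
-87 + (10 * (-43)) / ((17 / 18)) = -9219 / 17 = -542.29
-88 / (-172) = 22 / 43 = 0.51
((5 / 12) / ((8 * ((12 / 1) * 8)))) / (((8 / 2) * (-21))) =-5 / 774144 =-0.00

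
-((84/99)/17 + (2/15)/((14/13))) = -1137/6545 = -0.17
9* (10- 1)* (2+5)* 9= 5103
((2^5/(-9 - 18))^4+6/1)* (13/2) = 27541943/531441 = 51.83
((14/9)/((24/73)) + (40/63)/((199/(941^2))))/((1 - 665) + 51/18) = -425742703/99468558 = -4.28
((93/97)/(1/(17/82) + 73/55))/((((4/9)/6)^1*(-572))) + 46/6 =16465799/2148744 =7.66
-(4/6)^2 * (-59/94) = 118/423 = 0.28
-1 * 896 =-896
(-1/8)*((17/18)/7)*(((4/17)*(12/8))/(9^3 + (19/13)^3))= -0.00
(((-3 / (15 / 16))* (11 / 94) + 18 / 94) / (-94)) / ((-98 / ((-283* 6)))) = 36507 / 1082410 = 0.03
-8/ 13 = -0.62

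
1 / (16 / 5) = 5 / 16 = 0.31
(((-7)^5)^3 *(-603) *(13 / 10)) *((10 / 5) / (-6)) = -12405378225481059 / 10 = -1240537822548105.90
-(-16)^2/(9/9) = -256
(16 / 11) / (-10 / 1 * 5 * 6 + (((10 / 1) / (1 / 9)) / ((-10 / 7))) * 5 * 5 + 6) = -16 / 20559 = -0.00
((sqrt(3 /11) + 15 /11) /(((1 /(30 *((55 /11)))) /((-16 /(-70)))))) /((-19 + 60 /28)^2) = 420 *sqrt(33) /38291 + 6300 /38291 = 0.23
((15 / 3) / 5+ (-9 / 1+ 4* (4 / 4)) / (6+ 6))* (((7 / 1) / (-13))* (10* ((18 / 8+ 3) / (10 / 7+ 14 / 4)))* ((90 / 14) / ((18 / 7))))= -60025 / 7176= -8.36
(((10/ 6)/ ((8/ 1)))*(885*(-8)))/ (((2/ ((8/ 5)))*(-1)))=1180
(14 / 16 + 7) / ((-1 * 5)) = -63 / 40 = -1.58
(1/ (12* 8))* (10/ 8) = 5/ 384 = 0.01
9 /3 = 3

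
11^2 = 121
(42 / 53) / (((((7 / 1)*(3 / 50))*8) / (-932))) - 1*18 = -12604 / 53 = -237.81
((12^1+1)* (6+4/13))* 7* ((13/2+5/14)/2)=1968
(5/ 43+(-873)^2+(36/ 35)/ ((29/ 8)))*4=133052550656/ 43645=3048517.60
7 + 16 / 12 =25 / 3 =8.33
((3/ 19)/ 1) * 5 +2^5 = 623/ 19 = 32.79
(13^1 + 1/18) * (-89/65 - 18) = -59173/234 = -252.88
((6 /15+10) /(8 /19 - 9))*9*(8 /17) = -71136 /13855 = -5.13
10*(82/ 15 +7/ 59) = 9886/ 177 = 55.85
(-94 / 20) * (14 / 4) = -329 / 20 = -16.45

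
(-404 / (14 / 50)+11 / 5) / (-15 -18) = 50423 / 1155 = 43.66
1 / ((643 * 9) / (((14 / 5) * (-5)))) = -14 / 5787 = -0.00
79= 79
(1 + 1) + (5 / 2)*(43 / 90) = 115 / 36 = 3.19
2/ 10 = 1/ 5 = 0.20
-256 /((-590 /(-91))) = -11648 /295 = -39.48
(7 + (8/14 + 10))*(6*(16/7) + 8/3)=14104/49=287.84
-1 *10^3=-1000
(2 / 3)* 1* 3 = 2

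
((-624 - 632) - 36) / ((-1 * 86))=646 / 43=15.02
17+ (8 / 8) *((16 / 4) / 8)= 35 / 2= 17.50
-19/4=-4.75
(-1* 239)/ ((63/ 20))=-4780/ 63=-75.87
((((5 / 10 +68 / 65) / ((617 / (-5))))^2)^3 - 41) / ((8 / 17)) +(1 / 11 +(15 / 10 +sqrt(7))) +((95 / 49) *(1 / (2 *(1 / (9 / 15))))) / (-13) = -6289211189675317216999867490853 / 73490266825774550389253744128 +sqrt(7) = -82.93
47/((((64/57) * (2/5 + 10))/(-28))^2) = 187061175/692224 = 270.23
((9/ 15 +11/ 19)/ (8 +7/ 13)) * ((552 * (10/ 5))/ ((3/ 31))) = 16610048/ 10545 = 1575.16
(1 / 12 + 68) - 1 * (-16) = 1009 / 12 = 84.08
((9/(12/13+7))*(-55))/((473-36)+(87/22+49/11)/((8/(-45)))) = -1132560/7064461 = -0.16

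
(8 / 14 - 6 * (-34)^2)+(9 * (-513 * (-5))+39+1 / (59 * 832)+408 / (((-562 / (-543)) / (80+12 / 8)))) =4665242330415 / 96556096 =48316.39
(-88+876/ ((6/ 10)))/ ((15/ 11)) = 15092/ 15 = 1006.13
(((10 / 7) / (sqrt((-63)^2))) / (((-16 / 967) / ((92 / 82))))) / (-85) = 22241 / 1229508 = 0.02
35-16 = 19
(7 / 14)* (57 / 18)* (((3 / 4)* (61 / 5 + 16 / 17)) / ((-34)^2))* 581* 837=10320681231 / 1572160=6564.65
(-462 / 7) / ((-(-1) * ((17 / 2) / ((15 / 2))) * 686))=-495 / 5831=-0.08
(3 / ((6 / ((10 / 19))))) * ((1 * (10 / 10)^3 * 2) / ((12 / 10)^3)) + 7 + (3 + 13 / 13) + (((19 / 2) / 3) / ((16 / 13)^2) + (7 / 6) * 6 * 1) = 5356889 / 262656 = 20.40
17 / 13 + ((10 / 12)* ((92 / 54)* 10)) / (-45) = 0.99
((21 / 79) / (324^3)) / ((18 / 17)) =119 / 16121794176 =0.00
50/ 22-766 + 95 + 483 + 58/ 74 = -75272/ 407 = -184.94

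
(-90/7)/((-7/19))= 1710/49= 34.90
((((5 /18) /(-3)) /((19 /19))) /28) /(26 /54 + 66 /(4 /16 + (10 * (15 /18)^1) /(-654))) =-665 /56037368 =-0.00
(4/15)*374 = 1496/15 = 99.73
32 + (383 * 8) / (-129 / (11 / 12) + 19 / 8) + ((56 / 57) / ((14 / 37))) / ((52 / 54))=37740646 / 3007225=12.55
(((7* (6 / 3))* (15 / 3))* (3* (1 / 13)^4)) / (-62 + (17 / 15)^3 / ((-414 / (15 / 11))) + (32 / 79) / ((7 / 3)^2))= -832948231500 / 7015780257273203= -0.00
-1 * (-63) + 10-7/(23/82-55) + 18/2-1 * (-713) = 509677/641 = 795.13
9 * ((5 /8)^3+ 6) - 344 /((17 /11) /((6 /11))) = -567627 /8704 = -65.21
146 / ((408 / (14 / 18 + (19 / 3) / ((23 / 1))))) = 0.38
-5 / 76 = -0.07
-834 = -834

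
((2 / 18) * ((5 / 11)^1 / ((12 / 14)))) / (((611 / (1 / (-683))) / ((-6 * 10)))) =350 / 41313987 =0.00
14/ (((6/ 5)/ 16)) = 560/ 3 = 186.67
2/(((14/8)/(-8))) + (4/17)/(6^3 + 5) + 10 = 22570/26299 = 0.86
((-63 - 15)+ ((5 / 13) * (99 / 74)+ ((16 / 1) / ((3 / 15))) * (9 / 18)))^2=1300395721 / 925444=1405.16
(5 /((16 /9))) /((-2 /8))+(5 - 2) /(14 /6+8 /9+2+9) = -1413 /128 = -11.04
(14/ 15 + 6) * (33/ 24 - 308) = -31889/ 15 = -2125.93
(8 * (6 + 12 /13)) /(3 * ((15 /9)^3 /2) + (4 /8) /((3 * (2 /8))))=12960 /1781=7.28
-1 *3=-3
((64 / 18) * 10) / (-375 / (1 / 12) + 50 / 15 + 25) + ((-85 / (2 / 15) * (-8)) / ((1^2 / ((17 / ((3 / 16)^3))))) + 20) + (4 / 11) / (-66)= 38429478735610 / 2921787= 13152731.10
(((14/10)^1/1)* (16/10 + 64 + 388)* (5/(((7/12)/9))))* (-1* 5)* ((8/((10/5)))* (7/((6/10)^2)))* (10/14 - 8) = 138801600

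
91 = 91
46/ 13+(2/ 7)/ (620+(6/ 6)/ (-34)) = 6788322/ 1918189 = 3.54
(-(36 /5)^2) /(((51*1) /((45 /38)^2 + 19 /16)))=-403893 /153425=-2.63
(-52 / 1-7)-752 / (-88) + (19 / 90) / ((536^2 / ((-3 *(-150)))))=-159448235 / 3160256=-50.45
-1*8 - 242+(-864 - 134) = -1248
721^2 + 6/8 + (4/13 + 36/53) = 1432686583/2756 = 519842.74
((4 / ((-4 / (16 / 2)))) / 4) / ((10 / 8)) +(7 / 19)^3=-53157 / 34295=-1.55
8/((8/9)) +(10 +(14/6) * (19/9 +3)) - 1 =808/27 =29.93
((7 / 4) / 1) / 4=7 / 16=0.44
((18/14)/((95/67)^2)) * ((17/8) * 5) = 686817/101080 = 6.79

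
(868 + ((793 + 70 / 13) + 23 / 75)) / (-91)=-1625024 / 88725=-18.32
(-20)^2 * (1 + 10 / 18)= 5600 / 9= 622.22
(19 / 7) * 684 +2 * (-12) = 12828 / 7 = 1832.57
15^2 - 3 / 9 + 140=364.67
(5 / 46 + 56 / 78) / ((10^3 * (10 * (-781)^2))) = 1483 / 10942700340000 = 0.00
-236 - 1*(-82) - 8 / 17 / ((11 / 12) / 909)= -116062 / 187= -620.65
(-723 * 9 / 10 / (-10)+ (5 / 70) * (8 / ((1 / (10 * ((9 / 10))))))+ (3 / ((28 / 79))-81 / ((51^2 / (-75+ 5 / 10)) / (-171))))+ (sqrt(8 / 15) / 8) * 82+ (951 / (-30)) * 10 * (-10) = 41 * sqrt(30) / 30+ 144237134 / 50575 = 2859.43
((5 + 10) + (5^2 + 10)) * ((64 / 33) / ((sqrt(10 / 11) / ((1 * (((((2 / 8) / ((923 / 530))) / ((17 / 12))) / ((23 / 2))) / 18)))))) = 169600 * sqrt(110) / 35728407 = 0.05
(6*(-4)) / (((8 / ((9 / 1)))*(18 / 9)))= -27 / 2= -13.50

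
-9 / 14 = -0.64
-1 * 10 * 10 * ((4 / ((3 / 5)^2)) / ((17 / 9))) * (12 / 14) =-60000 / 119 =-504.20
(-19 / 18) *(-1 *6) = 19 / 3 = 6.33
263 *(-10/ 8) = -328.75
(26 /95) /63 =0.00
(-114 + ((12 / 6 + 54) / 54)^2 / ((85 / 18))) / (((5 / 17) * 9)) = -783322 / 18225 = -42.98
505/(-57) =-505/57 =-8.86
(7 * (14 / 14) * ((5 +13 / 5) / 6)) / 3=133 / 45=2.96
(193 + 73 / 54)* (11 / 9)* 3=115445 / 162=712.62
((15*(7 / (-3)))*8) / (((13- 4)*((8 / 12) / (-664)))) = 92960 / 3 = 30986.67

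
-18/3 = -6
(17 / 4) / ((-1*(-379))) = 17 / 1516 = 0.01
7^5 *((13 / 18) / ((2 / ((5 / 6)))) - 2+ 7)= 19244015 / 216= 89092.66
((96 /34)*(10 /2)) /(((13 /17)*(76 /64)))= 3840 /247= 15.55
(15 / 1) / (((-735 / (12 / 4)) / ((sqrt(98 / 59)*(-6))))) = 18*sqrt(118) / 413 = 0.47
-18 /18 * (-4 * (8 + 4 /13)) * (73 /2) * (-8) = -126144 /13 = -9703.38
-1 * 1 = -1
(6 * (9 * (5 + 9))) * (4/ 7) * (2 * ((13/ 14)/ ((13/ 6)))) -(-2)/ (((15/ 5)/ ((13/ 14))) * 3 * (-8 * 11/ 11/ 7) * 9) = 1679525/ 4536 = 370.27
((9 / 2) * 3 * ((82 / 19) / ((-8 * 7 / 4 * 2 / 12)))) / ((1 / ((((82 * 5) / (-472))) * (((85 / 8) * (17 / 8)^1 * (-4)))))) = -983763225 / 502208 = -1958.88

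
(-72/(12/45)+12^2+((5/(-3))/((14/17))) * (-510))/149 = 6343/1043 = 6.08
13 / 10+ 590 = 5913 / 10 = 591.30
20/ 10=2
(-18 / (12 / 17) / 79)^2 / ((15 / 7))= 6069 / 124820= 0.05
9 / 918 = 1 / 102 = 0.01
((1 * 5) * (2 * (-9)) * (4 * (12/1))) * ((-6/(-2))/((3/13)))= -56160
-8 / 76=-2 / 19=-0.11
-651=-651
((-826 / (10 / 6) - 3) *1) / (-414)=1.20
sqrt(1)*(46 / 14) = 23 / 7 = 3.29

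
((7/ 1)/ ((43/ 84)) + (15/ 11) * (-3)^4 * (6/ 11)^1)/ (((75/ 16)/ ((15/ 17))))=6153888/ 442255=13.91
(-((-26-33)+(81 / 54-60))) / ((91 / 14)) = 235 / 13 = 18.08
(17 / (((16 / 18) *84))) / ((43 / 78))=1989 / 4816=0.41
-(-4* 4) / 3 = 5.33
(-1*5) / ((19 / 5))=-25 / 19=-1.32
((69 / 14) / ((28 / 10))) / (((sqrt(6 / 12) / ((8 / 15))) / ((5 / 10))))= 23 * sqrt(2) / 49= 0.66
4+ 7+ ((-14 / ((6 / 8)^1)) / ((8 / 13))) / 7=20 / 3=6.67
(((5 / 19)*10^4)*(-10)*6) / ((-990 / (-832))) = -132695.37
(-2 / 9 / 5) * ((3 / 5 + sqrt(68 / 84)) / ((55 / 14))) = -0.02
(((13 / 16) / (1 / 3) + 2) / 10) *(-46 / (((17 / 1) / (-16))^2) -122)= -1669707 / 23120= -72.22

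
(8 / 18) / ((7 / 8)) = 32 / 63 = 0.51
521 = 521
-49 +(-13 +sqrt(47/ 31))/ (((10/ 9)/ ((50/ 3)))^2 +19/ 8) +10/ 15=-53.28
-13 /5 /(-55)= 13 /275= 0.05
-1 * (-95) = 95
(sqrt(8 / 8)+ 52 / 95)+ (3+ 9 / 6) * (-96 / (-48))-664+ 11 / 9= -557657 / 855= -652.23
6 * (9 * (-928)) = -50112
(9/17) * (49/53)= 0.49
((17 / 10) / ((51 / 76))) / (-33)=-38 / 495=-0.08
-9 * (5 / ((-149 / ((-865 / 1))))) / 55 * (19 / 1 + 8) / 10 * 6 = -126117 / 1639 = -76.95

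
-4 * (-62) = 248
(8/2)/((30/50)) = 20/3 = 6.67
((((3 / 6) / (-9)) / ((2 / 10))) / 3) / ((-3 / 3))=5 / 54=0.09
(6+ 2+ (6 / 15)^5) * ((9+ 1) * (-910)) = -9111648 / 125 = -72893.18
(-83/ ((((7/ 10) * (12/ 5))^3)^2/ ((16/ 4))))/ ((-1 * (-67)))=-20263671875/ 91941281712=-0.22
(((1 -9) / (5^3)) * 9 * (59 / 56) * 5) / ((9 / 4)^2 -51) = 2832 / 42875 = 0.07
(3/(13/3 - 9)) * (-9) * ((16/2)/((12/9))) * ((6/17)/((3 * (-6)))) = -81/119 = -0.68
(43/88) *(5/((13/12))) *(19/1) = 12255/286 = 42.85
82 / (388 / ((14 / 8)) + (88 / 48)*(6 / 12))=6888 / 18701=0.37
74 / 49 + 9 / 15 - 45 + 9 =-8303 / 245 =-33.89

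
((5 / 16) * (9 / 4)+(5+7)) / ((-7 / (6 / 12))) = -813 / 896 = -0.91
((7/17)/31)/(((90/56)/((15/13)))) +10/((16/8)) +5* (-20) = -1952339/20553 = -94.99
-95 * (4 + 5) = -855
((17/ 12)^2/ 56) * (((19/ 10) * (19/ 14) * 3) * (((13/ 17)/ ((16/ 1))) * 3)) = 79781/ 2007040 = 0.04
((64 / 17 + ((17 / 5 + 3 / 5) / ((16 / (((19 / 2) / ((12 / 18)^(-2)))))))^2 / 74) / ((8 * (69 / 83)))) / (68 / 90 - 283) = -639349415 / 317511994176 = -0.00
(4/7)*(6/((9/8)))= 64/21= 3.05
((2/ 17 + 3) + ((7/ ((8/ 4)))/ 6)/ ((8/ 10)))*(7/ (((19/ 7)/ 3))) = 153811/ 5168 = 29.76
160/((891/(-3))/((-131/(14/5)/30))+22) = 2096/2783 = 0.75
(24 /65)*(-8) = -192 /65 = -2.95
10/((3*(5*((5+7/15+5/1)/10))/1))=100/157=0.64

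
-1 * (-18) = 18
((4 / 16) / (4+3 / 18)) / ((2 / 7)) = 0.21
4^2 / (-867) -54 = -46834 / 867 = -54.02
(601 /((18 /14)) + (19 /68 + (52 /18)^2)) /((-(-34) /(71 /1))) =186175561 /187272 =994.15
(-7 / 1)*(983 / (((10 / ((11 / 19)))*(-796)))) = 0.50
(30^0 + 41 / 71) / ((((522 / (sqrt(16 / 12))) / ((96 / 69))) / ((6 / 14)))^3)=524288*sqrt(3) / 250863919897311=0.00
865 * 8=6920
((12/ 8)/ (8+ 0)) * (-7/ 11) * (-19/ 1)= 399/ 176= 2.27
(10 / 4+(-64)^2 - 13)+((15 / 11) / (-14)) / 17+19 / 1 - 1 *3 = 5368856 / 1309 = 4101.49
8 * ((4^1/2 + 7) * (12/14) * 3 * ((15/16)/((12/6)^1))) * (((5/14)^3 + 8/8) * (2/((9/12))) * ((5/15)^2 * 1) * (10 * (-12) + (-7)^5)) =-2185360335/4802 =-455093.78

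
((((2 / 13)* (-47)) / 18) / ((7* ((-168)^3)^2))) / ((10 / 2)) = -47 / 92068188125921280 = -0.00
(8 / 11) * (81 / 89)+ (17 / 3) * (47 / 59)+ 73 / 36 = 14979557 / 2079396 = 7.20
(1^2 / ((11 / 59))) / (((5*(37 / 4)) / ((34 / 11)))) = 8024 / 22385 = 0.36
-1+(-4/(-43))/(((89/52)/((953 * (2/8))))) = 45729/3827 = 11.95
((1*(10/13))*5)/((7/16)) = 800/91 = 8.79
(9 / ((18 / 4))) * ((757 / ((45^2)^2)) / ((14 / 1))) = 757 / 28704375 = 0.00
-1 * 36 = -36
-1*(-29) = 29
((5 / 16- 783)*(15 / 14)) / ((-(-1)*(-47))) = 26835 / 1504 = 17.84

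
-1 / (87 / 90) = -30 / 29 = -1.03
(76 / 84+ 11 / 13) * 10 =17.51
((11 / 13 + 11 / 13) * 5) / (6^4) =55 / 8424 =0.01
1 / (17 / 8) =8 / 17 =0.47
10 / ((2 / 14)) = 70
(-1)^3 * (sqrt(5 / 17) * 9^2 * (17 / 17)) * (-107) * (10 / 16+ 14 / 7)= 182007 * sqrt(85) / 136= 12338.39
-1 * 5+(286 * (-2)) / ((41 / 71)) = -40817 / 41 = -995.54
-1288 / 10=-644 / 5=-128.80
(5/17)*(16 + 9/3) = 95/17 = 5.59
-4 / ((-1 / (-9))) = -36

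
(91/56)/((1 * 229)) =13/1832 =0.01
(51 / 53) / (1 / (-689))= -663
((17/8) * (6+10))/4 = 17/2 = 8.50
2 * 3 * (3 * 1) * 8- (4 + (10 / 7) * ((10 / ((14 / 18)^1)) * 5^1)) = 2360 / 49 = 48.16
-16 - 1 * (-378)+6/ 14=2537/ 7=362.43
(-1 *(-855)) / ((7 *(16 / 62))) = 26505 / 56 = 473.30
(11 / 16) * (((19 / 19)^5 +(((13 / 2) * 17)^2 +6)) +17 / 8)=1075305 / 128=8400.82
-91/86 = -1.06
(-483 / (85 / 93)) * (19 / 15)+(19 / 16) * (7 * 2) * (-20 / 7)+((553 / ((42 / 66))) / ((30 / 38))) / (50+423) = -78350851 / 109650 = -714.55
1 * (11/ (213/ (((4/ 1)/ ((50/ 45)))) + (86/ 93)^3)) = 17695854/ 96454357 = 0.18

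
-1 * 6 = -6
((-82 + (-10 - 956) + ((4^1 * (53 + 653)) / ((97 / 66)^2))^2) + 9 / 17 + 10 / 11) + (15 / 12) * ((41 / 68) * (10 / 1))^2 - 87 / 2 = 7692192466088180151 / 4502953348784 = 1708254.98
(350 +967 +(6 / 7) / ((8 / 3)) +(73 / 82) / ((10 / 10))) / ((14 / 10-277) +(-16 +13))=-7566535 / 1599164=-4.73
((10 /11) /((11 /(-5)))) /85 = -10 /2057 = -0.00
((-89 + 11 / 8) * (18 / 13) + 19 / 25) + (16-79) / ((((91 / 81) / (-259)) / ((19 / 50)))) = 7018081 / 1300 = 5398.52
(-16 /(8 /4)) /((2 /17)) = -68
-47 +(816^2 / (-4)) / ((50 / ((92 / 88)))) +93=-944518 / 275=-3434.61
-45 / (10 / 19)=-171 / 2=-85.50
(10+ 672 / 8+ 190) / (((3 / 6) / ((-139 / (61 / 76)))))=-6000352 / 61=-98366.43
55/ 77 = 5/ 7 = 0.71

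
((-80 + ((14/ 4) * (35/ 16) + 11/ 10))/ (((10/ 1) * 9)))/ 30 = -11399/ 432000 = -0.03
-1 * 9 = -9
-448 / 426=-224 / 213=-1.05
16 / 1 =16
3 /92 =0.03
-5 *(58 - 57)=-5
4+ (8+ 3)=15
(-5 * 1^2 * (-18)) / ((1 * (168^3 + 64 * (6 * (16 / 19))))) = 285 / 15016192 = 0.00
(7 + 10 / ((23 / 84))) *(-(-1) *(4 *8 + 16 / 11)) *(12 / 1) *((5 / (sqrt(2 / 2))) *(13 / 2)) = 567840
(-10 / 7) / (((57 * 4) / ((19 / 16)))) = -5 / 672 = -0.01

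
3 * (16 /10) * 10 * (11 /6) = 88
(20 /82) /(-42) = -5 /861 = -0.01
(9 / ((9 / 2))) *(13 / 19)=26 / 19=1.37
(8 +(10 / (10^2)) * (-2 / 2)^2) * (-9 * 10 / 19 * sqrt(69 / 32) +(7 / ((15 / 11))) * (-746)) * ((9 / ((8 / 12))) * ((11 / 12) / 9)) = -8530137 / 200 - 8019 * sqrt(138) / 1216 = -42728.15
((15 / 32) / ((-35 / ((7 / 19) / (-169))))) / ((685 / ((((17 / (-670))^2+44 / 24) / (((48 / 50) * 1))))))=2469817 / 30332045153280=0.00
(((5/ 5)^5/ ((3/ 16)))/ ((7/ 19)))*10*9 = 9120/ 7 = 1302.86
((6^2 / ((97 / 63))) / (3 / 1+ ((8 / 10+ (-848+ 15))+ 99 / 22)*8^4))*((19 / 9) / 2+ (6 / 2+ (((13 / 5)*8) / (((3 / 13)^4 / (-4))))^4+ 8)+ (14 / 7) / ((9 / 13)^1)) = -557988169065863467523438810278 / 109229344426792125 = -5108409026842.04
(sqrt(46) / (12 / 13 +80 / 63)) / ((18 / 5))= 455 * sqrt(46) / 3592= 0.86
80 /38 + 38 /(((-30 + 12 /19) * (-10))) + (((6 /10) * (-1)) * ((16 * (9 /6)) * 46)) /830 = 31603573 /21999150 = 1.44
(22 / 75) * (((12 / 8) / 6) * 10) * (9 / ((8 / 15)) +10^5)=1760297 / 24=73345.71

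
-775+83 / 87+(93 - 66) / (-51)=-1145597 / 1479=-774.58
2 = 2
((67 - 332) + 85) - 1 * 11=-191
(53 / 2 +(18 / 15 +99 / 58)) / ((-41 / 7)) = -728 / 145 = -5.02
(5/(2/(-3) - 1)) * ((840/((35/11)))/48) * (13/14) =-429/28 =-15.32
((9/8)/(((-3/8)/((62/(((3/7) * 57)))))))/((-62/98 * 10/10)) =686/57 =12.04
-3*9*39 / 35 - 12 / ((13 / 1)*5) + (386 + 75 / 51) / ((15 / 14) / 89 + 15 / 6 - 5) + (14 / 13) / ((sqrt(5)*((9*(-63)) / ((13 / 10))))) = -446020501 / 2397850 - sqrt(5) / 2025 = -186.01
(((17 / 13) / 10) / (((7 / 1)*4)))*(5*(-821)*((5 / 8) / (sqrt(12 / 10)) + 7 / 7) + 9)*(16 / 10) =-69632 / 2275-13957*sqrt(30) / 4368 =-48.11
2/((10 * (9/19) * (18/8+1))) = 76/585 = 0.13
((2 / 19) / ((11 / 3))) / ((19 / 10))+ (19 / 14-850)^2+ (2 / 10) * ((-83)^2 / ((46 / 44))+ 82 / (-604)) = 9751572530254749 / 13515457340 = 721512.58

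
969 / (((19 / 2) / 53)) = 5406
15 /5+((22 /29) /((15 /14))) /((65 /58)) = 3541 /975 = 3.63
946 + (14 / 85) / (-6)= 241223 / 255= 945.97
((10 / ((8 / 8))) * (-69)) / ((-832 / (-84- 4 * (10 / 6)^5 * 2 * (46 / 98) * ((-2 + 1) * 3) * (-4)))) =-75710135 / 137592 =-550.25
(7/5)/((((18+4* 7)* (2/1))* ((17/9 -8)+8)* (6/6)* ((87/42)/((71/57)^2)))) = 247009/40933790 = 0.01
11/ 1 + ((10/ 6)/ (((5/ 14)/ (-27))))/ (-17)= 313/ 17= 18.41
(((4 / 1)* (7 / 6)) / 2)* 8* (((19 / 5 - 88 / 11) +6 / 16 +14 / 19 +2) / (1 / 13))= -75257 / 285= -264.06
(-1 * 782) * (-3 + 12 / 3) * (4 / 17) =-184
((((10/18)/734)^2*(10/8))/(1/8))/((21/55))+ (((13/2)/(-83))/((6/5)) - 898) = -68309705958349/76063188348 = -898.07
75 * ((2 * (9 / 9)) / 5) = 30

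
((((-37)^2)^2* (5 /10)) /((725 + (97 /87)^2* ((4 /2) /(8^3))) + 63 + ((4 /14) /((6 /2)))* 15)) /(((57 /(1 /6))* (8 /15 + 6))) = 756561312480 /1424110417891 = 0.53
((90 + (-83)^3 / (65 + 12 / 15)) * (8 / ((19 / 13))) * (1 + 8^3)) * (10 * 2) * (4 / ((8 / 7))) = -79447446000 / 47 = -1690371191.49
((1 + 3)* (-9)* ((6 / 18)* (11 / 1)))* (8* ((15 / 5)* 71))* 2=-449856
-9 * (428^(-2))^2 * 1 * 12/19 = -27/159392794816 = -0.00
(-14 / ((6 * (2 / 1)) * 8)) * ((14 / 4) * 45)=-22.97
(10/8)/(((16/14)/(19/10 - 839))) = -58597/64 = -915.58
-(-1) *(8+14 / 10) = 47 / 5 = 9.40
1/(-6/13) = -13/6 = -2.17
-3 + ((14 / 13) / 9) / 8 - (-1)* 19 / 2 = 3049 / 468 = 6.51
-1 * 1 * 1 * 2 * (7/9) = -14/9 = -1.56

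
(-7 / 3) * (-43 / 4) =301 / 12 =25.08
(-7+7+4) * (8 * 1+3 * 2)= 56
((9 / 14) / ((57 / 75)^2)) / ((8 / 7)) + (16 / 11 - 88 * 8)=-701.57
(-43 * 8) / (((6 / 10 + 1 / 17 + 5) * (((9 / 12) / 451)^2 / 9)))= -95159123840 / 481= -197836016.30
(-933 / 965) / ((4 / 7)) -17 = -18.69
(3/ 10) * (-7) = -21/ 10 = -2.10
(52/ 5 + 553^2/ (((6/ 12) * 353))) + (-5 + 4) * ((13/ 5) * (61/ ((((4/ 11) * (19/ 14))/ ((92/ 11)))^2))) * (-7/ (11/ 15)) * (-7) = -3041960.71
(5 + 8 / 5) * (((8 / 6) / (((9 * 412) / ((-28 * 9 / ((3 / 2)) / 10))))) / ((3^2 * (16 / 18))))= -77 / 15450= -0.00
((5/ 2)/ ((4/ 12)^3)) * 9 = 1215/ 2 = 607.50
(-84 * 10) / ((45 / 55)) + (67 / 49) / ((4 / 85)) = -997.61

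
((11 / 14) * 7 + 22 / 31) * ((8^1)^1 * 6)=9240 / 31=298.06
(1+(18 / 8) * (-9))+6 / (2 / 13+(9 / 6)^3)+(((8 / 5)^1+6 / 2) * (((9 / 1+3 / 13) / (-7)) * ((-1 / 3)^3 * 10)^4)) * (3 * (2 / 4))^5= -1793501657 / 97385652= -18.42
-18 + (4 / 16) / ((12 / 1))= -863 / 48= -17.98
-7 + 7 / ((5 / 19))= 98 / 5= 19.60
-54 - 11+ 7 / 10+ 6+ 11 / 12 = -3443 / 60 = -57.38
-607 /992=-0.61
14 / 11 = 1.27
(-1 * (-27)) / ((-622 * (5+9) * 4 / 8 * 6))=-9 / 8708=-0.00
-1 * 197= -197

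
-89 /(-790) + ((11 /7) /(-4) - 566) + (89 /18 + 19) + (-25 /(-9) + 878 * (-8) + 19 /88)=-16562811527 /2189880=-7563.34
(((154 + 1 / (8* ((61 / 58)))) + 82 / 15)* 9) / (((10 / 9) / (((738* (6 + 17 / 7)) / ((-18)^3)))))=-1412896777 / 1024800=-1378.70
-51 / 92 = -0.55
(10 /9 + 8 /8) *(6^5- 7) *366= 18008542 /3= 6002847.33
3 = 3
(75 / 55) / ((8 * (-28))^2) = 15 / 551936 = 0.00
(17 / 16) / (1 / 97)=1649 / 16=103.06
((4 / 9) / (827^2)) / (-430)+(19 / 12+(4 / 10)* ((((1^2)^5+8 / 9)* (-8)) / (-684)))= 1441244264261 / 905207388660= 1.59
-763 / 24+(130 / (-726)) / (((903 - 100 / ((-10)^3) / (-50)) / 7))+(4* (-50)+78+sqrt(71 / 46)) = -201646239889 / 1311153096+sqrt(3266) / 46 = -152.55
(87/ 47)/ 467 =87/ 21949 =0.00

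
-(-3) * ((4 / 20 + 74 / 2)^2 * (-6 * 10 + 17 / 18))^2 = 12522601210188 / 625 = 20036161936.30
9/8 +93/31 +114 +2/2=953/8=119.12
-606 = -606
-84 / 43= -1.95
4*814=3256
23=23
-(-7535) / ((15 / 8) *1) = 12056 / 3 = 4018.67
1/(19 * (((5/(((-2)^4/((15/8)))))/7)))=896/1425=0.63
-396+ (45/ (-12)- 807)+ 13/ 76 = -22925/ 19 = -1206.58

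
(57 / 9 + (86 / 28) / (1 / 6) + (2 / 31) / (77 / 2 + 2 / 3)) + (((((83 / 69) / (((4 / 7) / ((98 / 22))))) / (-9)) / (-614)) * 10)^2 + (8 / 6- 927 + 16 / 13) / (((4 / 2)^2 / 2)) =-20406510768259872857057 / 46648346325896755440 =-437.45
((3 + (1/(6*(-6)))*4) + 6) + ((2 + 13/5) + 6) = 877/45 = 19.49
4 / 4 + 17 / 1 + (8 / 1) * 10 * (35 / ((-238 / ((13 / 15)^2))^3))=1974334667632 / 109685795625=18.00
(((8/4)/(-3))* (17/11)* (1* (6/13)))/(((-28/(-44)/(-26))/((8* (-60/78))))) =-10880/91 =-119.56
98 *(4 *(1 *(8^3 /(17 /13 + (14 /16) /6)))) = 125239296 /907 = 138080.81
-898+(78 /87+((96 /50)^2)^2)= -10008555936 /11328125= -883.51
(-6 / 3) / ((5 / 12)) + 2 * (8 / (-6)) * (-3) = 16 / 5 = 3.20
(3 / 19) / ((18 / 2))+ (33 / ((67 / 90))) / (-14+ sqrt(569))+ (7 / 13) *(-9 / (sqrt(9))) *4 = -88521245 / 18518331+ 2970 *sqrt(569) / 24991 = -1.95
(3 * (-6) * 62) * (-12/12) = 1116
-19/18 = -1.06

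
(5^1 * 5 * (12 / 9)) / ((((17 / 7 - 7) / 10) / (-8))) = 1750 / 3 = 583.33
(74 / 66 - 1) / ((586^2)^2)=0.00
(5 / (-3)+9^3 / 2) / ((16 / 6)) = 2177 / 16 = 136.06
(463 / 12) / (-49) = -463 / 588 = -0.79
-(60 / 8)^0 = -1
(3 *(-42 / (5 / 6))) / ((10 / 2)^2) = -6.05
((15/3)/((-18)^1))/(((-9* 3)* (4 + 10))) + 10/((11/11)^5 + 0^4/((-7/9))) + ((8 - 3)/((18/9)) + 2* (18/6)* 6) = 48.50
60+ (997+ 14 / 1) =1071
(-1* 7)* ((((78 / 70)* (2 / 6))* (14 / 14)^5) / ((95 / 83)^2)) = -89557 / 45125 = -1.98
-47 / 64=-0.73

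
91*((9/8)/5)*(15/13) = 189/8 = 23.62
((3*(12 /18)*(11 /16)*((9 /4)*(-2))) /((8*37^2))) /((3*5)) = -33 /876160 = -0.00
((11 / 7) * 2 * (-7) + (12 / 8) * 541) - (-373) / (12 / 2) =2555 / 3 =851.67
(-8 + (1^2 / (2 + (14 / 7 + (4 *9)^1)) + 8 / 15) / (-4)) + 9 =413 / 480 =0.86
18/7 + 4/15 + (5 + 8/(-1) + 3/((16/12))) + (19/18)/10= 691/315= 2.19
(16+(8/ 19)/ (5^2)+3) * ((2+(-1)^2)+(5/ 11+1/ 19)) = 6621189/ 99275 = 66.70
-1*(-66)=66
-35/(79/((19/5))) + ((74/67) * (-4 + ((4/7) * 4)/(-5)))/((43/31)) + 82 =611526819/7965965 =76.77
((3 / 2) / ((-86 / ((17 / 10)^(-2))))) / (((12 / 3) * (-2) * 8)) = 75 / 795328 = 0.00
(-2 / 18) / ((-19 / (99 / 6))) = 0.10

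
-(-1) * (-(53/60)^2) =-2809/3600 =-0.78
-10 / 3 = -3.33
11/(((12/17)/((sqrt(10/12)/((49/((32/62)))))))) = 374 * sqrt(30)/13671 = 0.15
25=25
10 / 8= 5 / 4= 1.25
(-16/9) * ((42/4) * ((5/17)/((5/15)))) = -280/17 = -16.47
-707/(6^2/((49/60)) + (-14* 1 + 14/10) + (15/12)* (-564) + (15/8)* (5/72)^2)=2394524160/2281095263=1.05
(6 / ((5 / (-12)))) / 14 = -36 / 35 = -1.03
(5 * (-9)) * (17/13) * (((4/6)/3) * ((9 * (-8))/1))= 12240/13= 941.54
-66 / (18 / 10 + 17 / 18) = -5940 / 247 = -24.05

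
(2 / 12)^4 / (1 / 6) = 1 / 216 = 0.00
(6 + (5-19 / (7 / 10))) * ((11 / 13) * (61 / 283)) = -75823 / 25753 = -2.94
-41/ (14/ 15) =-615/ 14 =-43.93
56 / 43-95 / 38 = -103 / 86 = -1.20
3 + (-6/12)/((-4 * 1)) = 25/8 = 3.12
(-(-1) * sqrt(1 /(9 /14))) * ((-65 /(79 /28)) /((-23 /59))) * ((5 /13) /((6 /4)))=82600 * sqrt(14) /16353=18.90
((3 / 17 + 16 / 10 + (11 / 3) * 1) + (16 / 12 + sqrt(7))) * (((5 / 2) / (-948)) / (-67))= 5 * sqrt(7) / 127032 + 24 / 89981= 0.00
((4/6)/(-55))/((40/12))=-1/275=-0.00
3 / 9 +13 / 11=50 / 33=1.52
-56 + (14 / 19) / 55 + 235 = 187069 / 1045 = 179.01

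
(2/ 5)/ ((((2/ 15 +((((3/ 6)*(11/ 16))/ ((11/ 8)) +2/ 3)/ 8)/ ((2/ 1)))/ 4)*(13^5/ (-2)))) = -0.00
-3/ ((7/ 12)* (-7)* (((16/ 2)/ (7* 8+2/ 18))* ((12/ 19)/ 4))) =9595/ 294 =32.64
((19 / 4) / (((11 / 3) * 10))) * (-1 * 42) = -5.44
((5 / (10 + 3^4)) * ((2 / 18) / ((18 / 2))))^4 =625 / 2951927213752881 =0.00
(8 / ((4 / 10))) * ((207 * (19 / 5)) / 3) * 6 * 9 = 283176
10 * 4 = 40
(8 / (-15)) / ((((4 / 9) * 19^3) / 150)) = -180 / 6859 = -0.03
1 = 1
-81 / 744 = -27 / 248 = -0.11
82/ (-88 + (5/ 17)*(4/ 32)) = -11152/ 11963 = -0.93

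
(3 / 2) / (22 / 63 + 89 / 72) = 0.95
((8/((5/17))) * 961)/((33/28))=22178.72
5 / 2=2.50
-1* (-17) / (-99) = -17 / 99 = -0.17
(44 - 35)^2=81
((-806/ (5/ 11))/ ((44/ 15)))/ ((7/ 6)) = -3627/ 7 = -518.14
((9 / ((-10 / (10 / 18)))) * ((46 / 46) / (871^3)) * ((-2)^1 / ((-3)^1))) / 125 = -1 / 247791116625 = -0.00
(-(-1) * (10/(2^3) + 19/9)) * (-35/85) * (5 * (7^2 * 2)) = -207515/306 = -678.15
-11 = -11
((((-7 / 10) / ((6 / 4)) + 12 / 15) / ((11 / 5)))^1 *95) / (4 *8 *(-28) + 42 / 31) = -14725 / 915222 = -0.02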